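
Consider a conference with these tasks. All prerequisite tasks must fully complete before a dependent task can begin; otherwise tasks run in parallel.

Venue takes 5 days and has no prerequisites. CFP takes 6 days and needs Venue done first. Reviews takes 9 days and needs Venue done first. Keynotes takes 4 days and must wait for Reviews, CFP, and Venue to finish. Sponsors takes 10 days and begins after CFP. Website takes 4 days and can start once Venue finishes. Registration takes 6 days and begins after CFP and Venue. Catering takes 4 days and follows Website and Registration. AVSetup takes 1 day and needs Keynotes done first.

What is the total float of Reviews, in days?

Venue→CFP→Sponsors = 5+6+10 = 21 sets the makespan at 21 days.
Reviews finishes as early as 14 and must finish by 16.
Float = 21 − 19 = 2.

2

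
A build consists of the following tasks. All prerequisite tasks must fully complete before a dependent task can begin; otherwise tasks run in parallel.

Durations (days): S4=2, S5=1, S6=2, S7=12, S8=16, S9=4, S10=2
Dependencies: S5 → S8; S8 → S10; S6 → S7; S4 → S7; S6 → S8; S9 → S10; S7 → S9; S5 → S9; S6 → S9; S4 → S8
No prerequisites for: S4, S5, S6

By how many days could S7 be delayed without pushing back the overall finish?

S4→S7→S9→S10 = 2+12+4+2 = 20 sets the makespan at 20 days.
S7 finishes as early as 14 and must finish by 14.
Slack of S7 = 2 − 2 = 0 days.

0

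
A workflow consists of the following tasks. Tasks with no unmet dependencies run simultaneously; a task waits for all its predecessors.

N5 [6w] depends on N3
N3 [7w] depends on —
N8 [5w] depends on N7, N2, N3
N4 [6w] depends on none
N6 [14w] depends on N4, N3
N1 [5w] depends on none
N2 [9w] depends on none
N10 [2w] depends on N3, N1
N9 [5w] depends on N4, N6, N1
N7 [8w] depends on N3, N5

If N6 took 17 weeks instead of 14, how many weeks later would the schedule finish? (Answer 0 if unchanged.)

3

Baseline: N3→N6→N9 = 7+14+5 = 26 → 26 weeks.
Since N6 is critical, the +3 change carries straight to that chain (now 29 weeks).
No other chain overtakes it, so the finish is 29 weeks.
Change in finish: 29 − 26 = +3 weeks.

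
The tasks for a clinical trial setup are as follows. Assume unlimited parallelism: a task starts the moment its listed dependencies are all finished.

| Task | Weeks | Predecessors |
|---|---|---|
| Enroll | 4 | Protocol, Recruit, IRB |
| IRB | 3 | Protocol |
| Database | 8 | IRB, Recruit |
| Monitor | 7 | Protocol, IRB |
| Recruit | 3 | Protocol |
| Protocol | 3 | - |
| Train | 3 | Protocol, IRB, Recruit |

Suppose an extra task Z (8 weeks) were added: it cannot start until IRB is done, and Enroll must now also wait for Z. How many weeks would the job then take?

Originally the job takes 14 weeks.
With Z inserted, Enroll now waits for max(Protocol, Recruit, IRB, Z).
New critical path: Protocol→IRB→Z→Enroll = 3+3+8+4 = 18 ⇒ 18 weeks.

18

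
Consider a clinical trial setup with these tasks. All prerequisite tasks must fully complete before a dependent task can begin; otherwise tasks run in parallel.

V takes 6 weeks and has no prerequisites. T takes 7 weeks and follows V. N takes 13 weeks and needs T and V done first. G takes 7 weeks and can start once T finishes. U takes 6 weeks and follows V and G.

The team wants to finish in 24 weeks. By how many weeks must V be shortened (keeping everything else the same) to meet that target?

2

Current finish: 26 weeks; target: 24.
V is on every critical path, so each week cut from V cuts the finish by one (this holds down to a finish of 21).
Need 26 − 24 = 2 weeks off V → V becomes 4 weeks, finish becomes 24.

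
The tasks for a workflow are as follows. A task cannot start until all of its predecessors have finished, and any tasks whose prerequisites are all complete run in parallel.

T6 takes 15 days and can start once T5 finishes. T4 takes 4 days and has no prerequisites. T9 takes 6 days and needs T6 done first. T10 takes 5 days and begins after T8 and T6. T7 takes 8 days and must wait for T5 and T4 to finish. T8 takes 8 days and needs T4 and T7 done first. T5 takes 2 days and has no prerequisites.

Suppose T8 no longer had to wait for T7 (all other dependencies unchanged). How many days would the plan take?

23

With the dependency in place, T4→T7→T8→T10 = 4+8+8+5 = 25 sets the finish at 25 days.
Without T7→T8, T8's earliest start moves from 12 to 4.
New critical path: T5→T6→T9 = 2+15+6 = 23 ⇒ 23 days.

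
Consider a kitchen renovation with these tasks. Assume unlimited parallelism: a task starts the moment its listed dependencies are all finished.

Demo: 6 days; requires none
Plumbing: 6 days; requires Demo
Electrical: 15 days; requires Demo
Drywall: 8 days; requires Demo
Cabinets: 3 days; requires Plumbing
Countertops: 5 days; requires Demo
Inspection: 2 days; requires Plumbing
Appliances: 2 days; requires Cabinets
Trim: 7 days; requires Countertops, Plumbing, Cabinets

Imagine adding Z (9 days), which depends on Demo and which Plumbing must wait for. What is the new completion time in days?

31

Originally the kitchen renovation takes 22 days.
With Z inserted, Plumbing now waits for max(Demo, Z).
New critical path: Demo→Z→Plumbing→Cabinets→Trim = 6+9+6+3+7 = 31 ⇒ 31 days.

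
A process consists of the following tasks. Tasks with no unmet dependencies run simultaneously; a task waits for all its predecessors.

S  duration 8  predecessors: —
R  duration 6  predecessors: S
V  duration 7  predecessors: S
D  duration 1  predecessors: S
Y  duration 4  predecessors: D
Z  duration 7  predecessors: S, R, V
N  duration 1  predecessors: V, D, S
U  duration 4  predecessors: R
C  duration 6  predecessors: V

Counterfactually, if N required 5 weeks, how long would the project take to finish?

22

The binding path is S→V→Z = 8+7+7 = 22; finish at 22 weeks.
The longest path through N is only 16 weeks, so N has float 6.
The critical path is still S→V→Z; finish is now 22 weeks.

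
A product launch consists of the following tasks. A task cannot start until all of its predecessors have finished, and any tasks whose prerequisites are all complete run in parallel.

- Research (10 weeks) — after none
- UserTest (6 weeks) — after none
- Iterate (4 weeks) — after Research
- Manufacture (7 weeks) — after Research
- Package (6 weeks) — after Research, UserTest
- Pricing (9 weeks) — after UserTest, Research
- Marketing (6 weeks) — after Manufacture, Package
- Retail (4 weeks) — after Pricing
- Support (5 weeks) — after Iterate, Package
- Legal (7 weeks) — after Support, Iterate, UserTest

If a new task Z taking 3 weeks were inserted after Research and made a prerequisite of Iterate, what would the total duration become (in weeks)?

Originally the schedule takes 28 weeks.
With Z inserted, Iterate now waits for max(Research, Z).
New critical path: Research→Z→Iterate→Support→Legal = 10+3+4+5+7 = 29 ⇒ 29 weeks.

29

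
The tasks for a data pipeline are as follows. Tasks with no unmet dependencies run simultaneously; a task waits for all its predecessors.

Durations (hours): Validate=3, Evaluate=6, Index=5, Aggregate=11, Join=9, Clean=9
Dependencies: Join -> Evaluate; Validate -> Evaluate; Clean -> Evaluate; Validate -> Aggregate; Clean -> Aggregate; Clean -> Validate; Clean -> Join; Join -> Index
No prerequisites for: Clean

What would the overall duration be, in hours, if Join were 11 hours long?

26

The binding path is Clean→Join→Evaluate = 9+9+6 = 24; finish at 24 hours.
Join is on the critical path; changing it to 11 makes that path 26 hours.
No other chain overtakes it, so the finish is 26 hours.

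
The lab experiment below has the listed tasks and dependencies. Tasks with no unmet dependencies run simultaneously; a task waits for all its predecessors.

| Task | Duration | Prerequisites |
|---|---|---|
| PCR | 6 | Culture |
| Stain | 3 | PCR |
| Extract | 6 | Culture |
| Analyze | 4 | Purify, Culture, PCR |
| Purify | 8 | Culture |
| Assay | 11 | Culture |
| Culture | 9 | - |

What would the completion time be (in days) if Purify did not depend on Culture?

With the dependency in place, Culture→Purify→Analyze = 9+8+4 = 21 sets the finish at 21 days.
Without Culture→Purify, Purify's earliest start moves from 9 to 0.
New critical path: Culture→Assay = 9+11 = 20 ⇒ 20 days.

20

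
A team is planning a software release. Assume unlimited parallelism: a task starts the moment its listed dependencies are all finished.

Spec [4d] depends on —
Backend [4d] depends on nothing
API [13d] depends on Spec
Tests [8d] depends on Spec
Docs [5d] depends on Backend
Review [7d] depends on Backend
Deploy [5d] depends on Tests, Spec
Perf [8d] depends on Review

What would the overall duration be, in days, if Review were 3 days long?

17

Critical path before the change: Backend→Review→Perf = 4+7+8 = 19 giving 19 days.
Since Review is critical, the -4 change carries straight to that chain (now 15 days).
Now Spec→API = 4+13 = 17 is longest, so the finish becomes 17 days.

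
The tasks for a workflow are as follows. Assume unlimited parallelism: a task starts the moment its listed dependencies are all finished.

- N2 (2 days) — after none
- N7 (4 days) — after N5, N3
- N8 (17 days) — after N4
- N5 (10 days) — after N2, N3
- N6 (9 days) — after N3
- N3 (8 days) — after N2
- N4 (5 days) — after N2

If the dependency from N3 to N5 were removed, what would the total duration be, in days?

With the dependency in place, N2→N3→N5→N7 = 2+8+10+4 = 24 sets the finish at 24 days.
Without N3→N5, N5's earliest start moves from 10 to 2.
After: N2→N4→N8 = 2+5+17 = 24 → 24 days.

24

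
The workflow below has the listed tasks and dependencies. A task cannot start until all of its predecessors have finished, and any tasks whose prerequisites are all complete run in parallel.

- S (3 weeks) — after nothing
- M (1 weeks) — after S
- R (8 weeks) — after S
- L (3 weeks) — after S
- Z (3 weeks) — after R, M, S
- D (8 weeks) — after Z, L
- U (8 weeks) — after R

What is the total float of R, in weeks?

S→R→Z→D = 3+8+3+8 = 22 sets the makespan at 22 weeks.
The longest chain containing R totals 22 weeks.
So R can slip 11 − 11 = 0 weeks.

0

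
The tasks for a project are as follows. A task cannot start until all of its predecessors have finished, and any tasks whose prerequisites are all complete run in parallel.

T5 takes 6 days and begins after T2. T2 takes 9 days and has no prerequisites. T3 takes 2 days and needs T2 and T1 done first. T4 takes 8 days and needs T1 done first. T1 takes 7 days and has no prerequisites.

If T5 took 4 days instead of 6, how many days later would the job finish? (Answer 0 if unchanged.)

0

Actual critical path: T2→T5 = 9+6 = 15 ⇒ 15 days.
T5 lies on that path, so at 4 days the path becomes 13 days.
New critical path: T1→T4 = 7+8 = 15 ⇒ 15 days.
Change in finish: 15 − 15 = +0 days.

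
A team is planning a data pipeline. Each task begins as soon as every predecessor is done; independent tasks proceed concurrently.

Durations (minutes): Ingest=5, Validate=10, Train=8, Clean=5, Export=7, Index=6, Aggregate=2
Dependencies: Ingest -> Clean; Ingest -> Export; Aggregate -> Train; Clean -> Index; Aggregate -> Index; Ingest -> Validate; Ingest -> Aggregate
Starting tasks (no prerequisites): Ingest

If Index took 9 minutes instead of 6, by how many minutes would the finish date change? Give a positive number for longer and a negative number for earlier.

3

Critical path before the change: Ingest→Clean→Index = 5+5+6 = 16 giving 16 minutes.
Index lies on that path, so at 9 minutes the path becomes 19 minutes.
No other chain overtakes it, so the finish is 19 minutes.
Change in finish: 19 − 16 = +3 minutes.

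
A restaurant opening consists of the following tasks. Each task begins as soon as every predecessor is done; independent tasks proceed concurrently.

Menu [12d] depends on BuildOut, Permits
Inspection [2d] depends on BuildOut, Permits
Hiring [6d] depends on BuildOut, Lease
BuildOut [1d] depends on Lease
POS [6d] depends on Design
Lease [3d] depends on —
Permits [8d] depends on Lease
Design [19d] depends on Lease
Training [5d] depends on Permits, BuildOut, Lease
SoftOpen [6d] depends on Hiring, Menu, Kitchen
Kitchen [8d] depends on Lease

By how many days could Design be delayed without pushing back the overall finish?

1

The longest chain is Lease→Permits→Menu→SoftOpen = 3+8+12+6 = 29; overall finish 29 days.
Longest path through Design: 28 days (earliest finish 22, latest finish 23).
Float = 29 − 28 = 1.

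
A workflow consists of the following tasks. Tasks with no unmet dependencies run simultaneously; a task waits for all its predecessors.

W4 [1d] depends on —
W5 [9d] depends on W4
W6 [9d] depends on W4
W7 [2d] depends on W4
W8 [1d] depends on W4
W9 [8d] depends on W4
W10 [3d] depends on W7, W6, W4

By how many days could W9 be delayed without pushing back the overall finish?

W4→W6→W10 = 1+9+3 = 13 sets the makespan at 13 days.
Longest path through W9: 9 days (earliest finish 9, latest finish 13).
So W9 can slip 13 − 9 = 4 days.

4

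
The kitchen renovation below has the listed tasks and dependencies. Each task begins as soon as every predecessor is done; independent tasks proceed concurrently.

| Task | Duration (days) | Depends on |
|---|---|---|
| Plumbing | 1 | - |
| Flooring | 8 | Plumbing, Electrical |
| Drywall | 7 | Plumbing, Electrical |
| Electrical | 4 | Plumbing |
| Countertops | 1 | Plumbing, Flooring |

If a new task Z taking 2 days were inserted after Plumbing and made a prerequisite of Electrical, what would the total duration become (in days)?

Originally the job takes 14 days.
With Z inserted, Electrical now waits for max(Plumbing, Z).
New critical path: Plumbing→Z→Electrical→Flooring→Countertops = 1+2+4+8+1 = 16 ⇒ 16 days.

16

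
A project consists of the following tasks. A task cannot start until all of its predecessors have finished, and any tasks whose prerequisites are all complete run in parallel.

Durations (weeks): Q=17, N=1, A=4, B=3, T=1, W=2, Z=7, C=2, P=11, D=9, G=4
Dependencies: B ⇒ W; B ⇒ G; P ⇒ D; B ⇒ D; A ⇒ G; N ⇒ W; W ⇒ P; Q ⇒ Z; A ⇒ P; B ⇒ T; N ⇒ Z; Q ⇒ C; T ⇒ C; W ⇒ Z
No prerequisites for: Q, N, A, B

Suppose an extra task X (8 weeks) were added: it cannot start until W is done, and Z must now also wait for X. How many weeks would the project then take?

25

Originally the project takes 25 weeks.
With X inserted, Z now waits for max(W, Q, N, X).
New critical path: B→W→P→D = 3+2+11+9 = 25 ⇒ 25 weeks.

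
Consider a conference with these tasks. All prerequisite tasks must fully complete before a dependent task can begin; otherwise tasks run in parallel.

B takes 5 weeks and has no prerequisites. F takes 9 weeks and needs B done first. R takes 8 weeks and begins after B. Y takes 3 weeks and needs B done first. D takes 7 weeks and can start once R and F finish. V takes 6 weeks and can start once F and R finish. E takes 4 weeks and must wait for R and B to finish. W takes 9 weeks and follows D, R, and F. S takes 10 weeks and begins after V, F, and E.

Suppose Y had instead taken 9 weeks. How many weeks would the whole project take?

The binding path is B→F→D→W = 5+9+7+9 = 30; finish at 30 weeks.
Y is off the critical path — its longest chain is 8 weeks, giving 22 of slack.
The critical path is still B→F→D→W; finish is now 30 weeks.

30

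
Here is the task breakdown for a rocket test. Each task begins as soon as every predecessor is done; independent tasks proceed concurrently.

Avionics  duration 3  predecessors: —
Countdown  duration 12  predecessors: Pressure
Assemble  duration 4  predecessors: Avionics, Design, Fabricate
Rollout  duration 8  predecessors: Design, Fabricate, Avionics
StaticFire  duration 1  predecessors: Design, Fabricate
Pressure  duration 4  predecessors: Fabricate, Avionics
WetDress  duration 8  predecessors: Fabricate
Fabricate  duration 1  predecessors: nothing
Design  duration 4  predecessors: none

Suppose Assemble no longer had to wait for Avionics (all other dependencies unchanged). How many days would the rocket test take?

19

Before: longest chain Avionics→Pressure→Countdown = 3+4+12 = 19, finish 19.
Dropping Avionics→Assemble doesn't change Assemble's earliest start (4); another predecessor still binds.
After: Avionics→Pressure→Countdown = 3+4+12 = 19 → 19 days.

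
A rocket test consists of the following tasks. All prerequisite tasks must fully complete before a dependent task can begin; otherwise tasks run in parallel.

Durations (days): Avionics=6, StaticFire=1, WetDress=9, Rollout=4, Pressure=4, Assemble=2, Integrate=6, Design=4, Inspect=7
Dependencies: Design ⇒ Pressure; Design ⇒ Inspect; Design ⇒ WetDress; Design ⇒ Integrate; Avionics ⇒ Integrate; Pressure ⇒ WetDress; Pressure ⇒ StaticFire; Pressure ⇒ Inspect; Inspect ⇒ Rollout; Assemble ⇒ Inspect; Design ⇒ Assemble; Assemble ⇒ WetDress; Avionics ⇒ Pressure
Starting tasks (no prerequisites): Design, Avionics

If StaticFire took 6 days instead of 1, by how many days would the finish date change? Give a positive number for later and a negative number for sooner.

The binding path is Avionics→Pressure→Inspect→Rollout = 6+4+7+4 = 21; finish at 21 days.
StaticFire has 10 days of float (longest path through it is 11).
No other chain overtakes it, so the finish is 21 days.
Change in finish: 21 − 21 = +0 days.

0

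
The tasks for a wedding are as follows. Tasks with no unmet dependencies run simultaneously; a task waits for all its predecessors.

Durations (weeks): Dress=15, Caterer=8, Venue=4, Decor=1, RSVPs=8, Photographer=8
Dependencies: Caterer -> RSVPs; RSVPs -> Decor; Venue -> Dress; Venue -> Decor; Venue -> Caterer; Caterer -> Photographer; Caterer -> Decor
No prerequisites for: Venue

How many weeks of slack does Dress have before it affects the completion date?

Venue→Caterer→RSVPs→Decor = 4+8+8+1 = 21 sets the makespan at 21 weeks.
The longest chain containing Dress totals 19 weeks.
So Dress can slip 21 − 19 = 2 weeks.

2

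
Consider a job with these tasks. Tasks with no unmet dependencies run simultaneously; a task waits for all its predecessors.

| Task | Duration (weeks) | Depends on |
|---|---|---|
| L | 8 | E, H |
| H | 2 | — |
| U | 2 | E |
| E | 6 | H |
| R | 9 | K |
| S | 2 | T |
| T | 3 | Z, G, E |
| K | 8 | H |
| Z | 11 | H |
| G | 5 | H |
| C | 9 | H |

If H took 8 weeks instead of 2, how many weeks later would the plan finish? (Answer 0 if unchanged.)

6

The binding path is H→K→R = 2+8+9 = 19; finish at 19 weeks.
Since H is critical, the +6 change carries straight to that chain (now 25 weeks).
The critical path is still H→K→R; finish is now 25 weeks.
Change in finish: 25 − 19 = +6 weeks.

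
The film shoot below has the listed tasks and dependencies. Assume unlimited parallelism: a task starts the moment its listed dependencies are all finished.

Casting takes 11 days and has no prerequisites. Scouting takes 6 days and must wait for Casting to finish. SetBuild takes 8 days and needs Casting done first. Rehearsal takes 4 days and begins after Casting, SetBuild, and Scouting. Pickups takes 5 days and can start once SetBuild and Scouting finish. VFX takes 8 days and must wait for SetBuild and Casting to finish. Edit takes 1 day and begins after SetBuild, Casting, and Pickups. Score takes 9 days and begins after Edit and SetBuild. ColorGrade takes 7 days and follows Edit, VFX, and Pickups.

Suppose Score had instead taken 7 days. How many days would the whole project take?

34

Baseline: Casting→SetBuild→Pickups→Edit→Score = 11+8+5+1+9 = 34 → 34 days.
Score lies on that path, so at 7 days the path becomes 32 days.
The binding chain switches to Casting→SetBuild→VFX→ColorGrade = 11+8+8+7 = 34; finish 34 days.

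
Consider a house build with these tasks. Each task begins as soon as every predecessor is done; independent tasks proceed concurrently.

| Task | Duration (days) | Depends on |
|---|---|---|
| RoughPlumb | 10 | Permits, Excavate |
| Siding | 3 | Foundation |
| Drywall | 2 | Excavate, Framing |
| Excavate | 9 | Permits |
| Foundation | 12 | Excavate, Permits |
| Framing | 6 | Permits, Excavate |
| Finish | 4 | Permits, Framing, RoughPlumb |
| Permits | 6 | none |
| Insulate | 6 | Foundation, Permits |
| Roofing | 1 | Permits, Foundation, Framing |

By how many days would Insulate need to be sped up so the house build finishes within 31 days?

2

Current finish: 33 days; target: 31.
Insulate is on every critical path, so each day cut from Insulate cuts the finish by one (this holds down to a finish of 30).
Need 33 − 31 = 2 days off Insulate → Insulate becomes 4 days, finish becomes 31.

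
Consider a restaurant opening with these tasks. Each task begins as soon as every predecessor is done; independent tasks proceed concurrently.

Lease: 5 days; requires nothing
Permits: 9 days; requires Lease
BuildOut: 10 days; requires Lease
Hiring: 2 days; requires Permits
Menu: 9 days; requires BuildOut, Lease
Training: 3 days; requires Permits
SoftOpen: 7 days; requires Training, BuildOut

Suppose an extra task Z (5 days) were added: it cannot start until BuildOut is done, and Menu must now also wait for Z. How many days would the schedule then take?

Originally the schedule takes 24 days.
With Z inserted, Menu now waits for max(BuildOut, Lease, Z).
New critical path: Lease→BuildOut→Z→Menu = 5+10+5+9 = 29 ⇒ 29 days.

29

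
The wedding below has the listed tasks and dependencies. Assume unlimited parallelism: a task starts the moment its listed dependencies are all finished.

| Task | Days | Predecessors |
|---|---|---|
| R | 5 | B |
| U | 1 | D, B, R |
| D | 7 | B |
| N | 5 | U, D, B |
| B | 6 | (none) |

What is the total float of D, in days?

B→D→U→N = 6+7+1+5 = 19 sets the makespan at 19 days.
The longest chain containing D totals 19 days.
So D can slip 13 − 13 = 0 days.

0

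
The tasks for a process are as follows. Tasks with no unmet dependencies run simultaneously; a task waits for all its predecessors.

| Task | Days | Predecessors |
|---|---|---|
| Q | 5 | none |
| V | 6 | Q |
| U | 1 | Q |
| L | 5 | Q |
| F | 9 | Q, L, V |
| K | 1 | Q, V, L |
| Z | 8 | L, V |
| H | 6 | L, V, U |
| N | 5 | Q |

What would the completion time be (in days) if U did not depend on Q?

Original critical path: Q→V→F = 5+6+9 = 20 ⇒ 20 days.
Without Q→U, U's earliest start moves from 5 to 0.
The longest chain is now Q→V→F = 5+6+9 = 20, so the process takes 20 days.

20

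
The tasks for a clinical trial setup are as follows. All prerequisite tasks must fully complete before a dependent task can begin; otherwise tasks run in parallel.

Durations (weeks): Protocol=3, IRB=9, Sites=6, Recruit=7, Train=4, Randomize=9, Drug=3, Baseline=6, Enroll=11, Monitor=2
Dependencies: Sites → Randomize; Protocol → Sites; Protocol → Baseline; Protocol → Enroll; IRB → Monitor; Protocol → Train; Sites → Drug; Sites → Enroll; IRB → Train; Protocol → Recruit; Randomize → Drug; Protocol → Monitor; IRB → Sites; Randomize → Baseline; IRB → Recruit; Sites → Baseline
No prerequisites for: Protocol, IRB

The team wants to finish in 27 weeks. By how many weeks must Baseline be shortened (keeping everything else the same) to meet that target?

3

Current finish: 30 weeks; target: 27.
Baseline is on every critical path, so each week cut from Baseline cuts the finish by one (this holds down to a finish of 27).
Need 30 − 27 = 3 weeks off Baseline → Baseline becomes 3 weeks, finish becomes 27.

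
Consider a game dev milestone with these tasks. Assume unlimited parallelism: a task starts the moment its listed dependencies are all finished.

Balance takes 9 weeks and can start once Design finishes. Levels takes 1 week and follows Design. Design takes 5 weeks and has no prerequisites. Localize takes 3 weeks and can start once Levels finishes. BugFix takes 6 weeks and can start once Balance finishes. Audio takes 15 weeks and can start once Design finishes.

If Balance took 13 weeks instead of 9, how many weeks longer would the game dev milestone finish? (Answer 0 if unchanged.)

4

Critical path before the change: Design→Balance→BugFix = 5+9+6 = 20 giving 20 weeks.
Since Balance is critical, the +4 change carries straight to that chain (now 24 weeks).
No other chain overtakes it, so the finish is 24 weeks.
Change in finish: 24 − 20 = +4 weeks.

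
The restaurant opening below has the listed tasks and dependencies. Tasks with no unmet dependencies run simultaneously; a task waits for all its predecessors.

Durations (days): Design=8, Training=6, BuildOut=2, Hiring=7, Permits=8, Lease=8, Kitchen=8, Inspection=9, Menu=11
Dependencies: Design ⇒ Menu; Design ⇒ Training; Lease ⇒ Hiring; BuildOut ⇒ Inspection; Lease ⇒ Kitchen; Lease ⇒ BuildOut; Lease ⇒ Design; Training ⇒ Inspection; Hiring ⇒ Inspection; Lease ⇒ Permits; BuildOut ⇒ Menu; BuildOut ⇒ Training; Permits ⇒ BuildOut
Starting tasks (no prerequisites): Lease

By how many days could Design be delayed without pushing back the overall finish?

2

Lease→Permits→BuildOut→Training→Inspection = 8+8+2+6+9 = 33 sets the makespan at 33 days.
The longest chain containing Design totals 31 days.
Slack of Design = 10 − 8 = 2 days.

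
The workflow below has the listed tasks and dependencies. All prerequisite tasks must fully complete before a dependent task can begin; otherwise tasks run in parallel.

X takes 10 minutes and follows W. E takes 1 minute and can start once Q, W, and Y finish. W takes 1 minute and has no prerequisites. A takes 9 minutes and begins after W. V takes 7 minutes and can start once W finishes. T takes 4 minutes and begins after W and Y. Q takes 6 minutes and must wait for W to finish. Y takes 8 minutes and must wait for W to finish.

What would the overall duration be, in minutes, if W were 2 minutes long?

As given, the longest chain is W→Y→T = 1+8+4 = 13, so the finish is 13 minutes.
W is on the critical path; changing it to 2 makes that path 14 minutes.
No other chain overtakes it, so the finish is 14 minutes.

14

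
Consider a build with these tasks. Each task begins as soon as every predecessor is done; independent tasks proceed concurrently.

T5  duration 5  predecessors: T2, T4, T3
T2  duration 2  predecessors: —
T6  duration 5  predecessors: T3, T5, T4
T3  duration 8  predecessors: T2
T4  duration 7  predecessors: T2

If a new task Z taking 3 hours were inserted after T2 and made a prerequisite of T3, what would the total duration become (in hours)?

23

Originally the project takes 20 hours.
With Z inserted, T3 now waits for max(T2, Z).
New critical path: T2→Z→T3→T5→T6 = 2+3+8+5+5 = 23 ⇒ 23 hours.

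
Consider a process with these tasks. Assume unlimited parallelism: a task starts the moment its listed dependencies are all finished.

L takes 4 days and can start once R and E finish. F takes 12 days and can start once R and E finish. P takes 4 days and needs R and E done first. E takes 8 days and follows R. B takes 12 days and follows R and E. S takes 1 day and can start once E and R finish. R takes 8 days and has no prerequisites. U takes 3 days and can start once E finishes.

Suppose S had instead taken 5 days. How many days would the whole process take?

As given, the longest chain is R→E→F = 8+8+12 = 28, so the finish is 28 days.
S has 11 days of float (longest path through it is 17).
No other chain overtakes it, so the finish is 28 days.

28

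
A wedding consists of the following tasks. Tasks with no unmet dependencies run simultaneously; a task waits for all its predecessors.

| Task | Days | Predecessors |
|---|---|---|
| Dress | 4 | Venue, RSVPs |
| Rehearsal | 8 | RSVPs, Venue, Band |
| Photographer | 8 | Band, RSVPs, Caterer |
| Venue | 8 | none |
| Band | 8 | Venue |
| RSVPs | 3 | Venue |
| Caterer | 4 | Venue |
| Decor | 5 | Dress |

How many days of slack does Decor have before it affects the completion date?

4

Critical path: Venue→Band→Photographer = 8+8+8 = 24, so the finish is 24 days.
The longest chain containing Decor totals 20 days.
Float = 24 − 20 = 4.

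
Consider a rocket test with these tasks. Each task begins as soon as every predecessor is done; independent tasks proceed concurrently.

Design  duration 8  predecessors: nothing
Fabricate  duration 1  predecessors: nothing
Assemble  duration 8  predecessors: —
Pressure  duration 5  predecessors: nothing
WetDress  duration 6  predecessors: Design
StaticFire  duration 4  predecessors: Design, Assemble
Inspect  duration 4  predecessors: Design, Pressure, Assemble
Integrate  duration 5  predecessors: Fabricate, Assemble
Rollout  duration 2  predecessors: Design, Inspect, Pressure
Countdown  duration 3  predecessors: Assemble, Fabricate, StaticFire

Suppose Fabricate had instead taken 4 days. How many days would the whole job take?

Actual critical path: Design→StaticFire→Countdown = 8+4+3 = 15 ⇒ 15 days.
Fabricate is off the critical path — its longest chain is 6 days, giving 9 of slack.
That remains the longest chain; total 15 days.

15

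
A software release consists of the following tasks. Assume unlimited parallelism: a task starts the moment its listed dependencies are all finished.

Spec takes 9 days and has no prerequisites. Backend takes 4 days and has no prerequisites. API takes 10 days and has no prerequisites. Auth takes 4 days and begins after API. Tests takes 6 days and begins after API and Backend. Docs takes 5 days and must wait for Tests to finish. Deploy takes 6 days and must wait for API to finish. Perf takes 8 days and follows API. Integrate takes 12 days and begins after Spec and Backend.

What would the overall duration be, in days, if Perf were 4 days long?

The binding path is Spec→Integrate = 9+12 = 21; finish at 21 days.
Perf has 3 days of float (longest path through it is 18).
The critical path is still Spec→Integrate; finish is now 21 days.

21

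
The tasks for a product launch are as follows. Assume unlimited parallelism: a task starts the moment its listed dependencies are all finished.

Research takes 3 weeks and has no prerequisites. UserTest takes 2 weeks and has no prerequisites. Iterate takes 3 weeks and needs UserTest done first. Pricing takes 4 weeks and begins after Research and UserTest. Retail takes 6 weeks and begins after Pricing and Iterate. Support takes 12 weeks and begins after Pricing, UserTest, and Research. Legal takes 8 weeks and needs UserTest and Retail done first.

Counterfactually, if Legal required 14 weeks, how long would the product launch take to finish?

The binding path is Research→Pricing→Retail→Legal = 3+4+6+8 = 21; finish at 21 weeks.
Since Legal is critical, the +6 change carries straight to that chain (now 27 weeks).
That remains the longest chain; total 27 weeks.

27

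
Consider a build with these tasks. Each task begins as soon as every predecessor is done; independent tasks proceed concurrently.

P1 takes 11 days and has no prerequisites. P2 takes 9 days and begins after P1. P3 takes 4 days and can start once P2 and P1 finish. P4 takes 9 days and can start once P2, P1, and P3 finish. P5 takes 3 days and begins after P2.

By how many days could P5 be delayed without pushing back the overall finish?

10

The longest chain is P1→P2→P3→P4 = 11+9+4+9 = 33; overall finish 33 days.
Longest path through P5: 23 days (earliest finish 23, latest finish 33).
Float = 33 − 23 = 10.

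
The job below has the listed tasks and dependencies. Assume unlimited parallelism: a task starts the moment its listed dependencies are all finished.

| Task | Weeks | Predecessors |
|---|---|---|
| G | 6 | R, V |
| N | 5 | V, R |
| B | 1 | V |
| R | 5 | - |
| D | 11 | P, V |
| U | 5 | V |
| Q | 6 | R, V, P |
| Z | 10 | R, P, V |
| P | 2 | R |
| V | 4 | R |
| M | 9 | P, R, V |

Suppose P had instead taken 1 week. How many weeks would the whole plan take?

Baseline: R→V→D = 5+4+11 = 20 → 20 weeks.
P has 2 weeks of float (longest path through it is 18).
No other chain overtakes it, so the finish is 20 weeks.

20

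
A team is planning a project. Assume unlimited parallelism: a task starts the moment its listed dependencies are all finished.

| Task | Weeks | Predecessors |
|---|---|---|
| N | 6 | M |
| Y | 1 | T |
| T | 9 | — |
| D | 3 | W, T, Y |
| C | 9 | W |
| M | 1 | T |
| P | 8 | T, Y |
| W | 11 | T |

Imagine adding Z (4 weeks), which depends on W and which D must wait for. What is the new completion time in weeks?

Originally the schedule takes 29 weeks.
With Z inserted, D now waits for max(W, T, Y, Z).
New critical path: T→W→C = 9+11+9 = 29 ⇒ 29 weeks.

29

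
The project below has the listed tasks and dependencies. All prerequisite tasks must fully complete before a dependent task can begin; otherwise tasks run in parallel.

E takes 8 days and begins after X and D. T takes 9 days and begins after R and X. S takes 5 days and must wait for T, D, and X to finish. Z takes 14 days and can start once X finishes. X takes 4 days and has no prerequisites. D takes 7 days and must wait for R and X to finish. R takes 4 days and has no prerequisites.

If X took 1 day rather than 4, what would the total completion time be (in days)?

Critical path before the change: X→D→E = 4+7+8 = 19 giving 19 days.
Since X is critical, the -3 change carries straight to that chain (now 16 days).
New critical path: R→D→E = 4+7+8 = 19 ⇒ 19 days.

19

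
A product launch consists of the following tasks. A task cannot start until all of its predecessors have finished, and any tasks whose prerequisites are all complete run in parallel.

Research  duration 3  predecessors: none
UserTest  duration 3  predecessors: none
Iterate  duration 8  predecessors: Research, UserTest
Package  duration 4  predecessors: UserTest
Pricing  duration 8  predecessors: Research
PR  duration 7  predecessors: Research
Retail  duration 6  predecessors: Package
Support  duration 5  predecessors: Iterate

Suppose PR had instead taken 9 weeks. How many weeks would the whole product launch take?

16

Critical path before the change: Research→Iterate→Support = 3+8+5 = 16 giving 16 weeks.
PR is off the critical path — its longest chain is 10 weeks, giving 6 of slack.
The critical path is still Research→Iterate→Support; finish is now 16 weeks.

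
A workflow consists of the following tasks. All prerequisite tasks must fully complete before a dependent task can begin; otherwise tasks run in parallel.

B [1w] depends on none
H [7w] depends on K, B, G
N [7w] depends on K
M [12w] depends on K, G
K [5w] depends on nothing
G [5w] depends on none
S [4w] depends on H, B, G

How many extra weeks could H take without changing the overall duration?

1

Critical path: G→M = 5+12 = 17, so the finish is 17 weeks.
The longest chain containing H totals 16 weeks.
Slack of H = 6 − 5 = 1 week.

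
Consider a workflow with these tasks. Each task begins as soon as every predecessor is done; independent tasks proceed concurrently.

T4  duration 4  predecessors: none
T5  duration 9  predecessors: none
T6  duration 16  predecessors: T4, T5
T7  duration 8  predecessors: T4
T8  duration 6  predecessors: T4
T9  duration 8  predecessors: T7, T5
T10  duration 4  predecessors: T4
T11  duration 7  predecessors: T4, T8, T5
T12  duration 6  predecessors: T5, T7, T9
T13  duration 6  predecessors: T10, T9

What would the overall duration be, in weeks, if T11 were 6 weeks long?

The binding path is T4→T7→T9→T12 = 4+8+8+6 = 26; finish at 26 weeks.
The longest path through T11 is only 17 weeks, so T11 has float 9.
That remains the longest chain; total 26 weeks.

26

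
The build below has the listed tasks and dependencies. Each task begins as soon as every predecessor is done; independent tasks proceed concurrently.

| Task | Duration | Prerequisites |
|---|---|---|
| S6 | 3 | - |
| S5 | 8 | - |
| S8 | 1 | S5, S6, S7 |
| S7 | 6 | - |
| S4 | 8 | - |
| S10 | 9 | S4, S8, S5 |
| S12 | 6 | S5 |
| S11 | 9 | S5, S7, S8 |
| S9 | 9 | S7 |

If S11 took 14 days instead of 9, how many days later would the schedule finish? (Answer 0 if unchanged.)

5

Actual critical path: S5→S8→S11 = 8+1+9 = 18 ⇒ 18 days.
S11 is on the critical path; changing it to 14 makes that path 23 days.
The critical path is still S5→S8→S11; finish is now 23 days.
Change in finish: 23 − 18 = +5 days.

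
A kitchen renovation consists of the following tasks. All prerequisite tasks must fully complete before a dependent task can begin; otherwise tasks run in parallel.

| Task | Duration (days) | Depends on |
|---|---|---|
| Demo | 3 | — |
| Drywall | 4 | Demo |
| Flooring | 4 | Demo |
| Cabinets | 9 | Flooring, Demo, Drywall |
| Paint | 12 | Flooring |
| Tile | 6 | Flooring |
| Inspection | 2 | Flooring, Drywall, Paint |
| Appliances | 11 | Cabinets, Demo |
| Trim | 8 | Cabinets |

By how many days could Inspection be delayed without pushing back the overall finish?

6

Demo→Drywall→Cabinets→Appliances = 3+4+9+11 = 27 sets the makespan at 27 days.
Inspection finishes as early as 21 and must finish by 27.
Slack of Inspection = 25 − 19 = 6 days.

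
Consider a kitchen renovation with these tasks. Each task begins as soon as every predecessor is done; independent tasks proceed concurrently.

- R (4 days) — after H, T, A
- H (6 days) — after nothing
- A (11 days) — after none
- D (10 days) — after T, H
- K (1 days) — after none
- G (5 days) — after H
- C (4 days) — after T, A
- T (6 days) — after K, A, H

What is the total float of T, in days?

0

Critical path: A→T→D = 11+6+10 = 27, so the finish is 27 days.
Longest path through T: 27 days (earliest finish 17, latest finish 17).
So T can slip 17 − 17 = 0 days.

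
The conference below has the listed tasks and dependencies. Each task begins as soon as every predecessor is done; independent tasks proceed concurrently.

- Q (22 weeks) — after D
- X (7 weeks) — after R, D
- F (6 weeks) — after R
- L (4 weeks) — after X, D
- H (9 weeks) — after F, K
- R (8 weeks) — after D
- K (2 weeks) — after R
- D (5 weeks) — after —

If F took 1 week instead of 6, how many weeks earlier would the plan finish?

Critical path before the change: D→R→F→H = 5+8+6+9 = 28 giving 28 weeks.
F lies on that path, so at 1 week the path becomes 23 weeks.
Now D→Q = 5+22 = 27 is longest, so the finish becomes 27 weeks.
Change in finish: 27 − 28 = -1 weeks.

1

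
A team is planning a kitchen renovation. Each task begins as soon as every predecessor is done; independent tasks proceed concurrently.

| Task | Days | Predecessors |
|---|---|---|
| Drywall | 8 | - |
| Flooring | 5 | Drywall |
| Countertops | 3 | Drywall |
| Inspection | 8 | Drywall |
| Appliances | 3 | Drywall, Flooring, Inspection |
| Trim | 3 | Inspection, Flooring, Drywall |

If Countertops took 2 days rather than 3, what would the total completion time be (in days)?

19

Baseline: Drywall→Inspection→Appliances = 8+8+3 = 19 → 19 days.
The longest path through Countertops is only 11 days, so Countertops has float 8.
That remains the longest chain; total 19 days.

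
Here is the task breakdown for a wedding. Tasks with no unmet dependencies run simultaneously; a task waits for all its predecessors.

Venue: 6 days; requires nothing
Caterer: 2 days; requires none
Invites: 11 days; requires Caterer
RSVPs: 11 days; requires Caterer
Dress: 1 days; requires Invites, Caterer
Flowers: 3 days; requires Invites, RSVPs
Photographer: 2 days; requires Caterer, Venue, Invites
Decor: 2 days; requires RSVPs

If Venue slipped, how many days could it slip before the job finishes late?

8

Critical path: Caterer→Invites→Flowers = 2+11+3 = 16, so the finish is 16 days.
Longest path through Venue: 8 days (earliest finish 6, latest finish 14).
Slack of Venue = 8 − 0 = 8 days.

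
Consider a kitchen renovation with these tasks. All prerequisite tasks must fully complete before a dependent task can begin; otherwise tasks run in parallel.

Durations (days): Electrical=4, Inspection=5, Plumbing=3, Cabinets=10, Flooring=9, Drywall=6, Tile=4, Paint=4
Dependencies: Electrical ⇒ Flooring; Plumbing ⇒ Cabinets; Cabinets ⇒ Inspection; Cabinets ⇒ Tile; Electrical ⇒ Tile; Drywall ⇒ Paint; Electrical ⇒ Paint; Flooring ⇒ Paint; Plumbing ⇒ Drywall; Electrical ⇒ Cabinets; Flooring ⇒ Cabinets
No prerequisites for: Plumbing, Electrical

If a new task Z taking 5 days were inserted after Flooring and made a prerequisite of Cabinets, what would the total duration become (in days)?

33

Originally the kitchen renovation takes 28 days.
With Z inserted, Cabinets now waits for max(Electrical, Flooring, Plumbing, Z).
New critical path: Electrical→Flooring→Z→Cabinets→Inspection = 4+9+5+10+5 = 33 ⇒ 33 days.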